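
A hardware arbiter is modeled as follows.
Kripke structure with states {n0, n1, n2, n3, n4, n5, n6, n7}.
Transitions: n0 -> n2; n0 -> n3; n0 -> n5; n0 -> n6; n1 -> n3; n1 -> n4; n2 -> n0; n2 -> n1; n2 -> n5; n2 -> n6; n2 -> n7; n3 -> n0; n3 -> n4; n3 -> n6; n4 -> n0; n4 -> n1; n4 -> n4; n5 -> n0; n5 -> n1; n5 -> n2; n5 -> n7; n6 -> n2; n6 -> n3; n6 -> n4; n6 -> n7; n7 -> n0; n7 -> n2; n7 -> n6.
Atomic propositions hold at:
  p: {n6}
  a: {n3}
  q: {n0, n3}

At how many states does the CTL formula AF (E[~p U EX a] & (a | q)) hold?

2

Sat(~p) = {n0, n1, n2, n3, n4, n5, n7}
Sat(EX a) = {s : some successor in {n3}} = {n0, n1, n6}
E[~p U EX a]: least fixpoint, start Z0 = Sat(EX a) = {n0, n1, n6}, add states in Sat(~p) with some successor in Z. Z1 = {n0, n1, n2, n3, n4, n5, n6, n7}; fixed.
Sat(E[~p U EX a]) = {n0, n1, n2, n3, n4, n5, n6, n7}
Sat(a | q) = {n0, n3}
Sat(E[~p U EX a] & (a | q)) = {n0, n3}
AF (E[~p U EX a] & (a | q)): least fixpoint, start Z0 = {n0, n3}, add states with every successor in Z. Already a fixed point.
Sat(AF (E[~p U EX a] & (a | q))) = {n0, n3}
|Sat(AF (E[~p U EX a] & (a | q)))| = |{n0, n3}| = 2.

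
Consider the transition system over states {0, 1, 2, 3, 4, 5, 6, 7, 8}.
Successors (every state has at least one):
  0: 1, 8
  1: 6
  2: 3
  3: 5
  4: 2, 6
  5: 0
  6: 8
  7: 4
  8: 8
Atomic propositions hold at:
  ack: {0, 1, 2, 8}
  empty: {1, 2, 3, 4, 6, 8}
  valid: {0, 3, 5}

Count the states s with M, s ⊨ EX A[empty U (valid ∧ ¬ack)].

3

Sat(¬ack) = {3, 4, 5, 6, 7}
Sat(valid ∧ ¬ack) = {3, 5}
A[empty U (valid ∧ ¬ack)]: least fixpoint, start Z0 = Sat((valid ∧ ¬ack)) = {3, 5}, add states in Sat(empty) with every successor in Z. Z1 = {2, 3, 5}; fixed.
Sat(A[empty U (valid ∧ ¬ack)]) = {2, 3, 5}
Sat(EX A[empty U (valid ∧ ¬ack)]) = {s : some successor in {2, 3, 5}} = {2, 3, 4}
|Sat(EX A[empty U (valid ∧ ¬ack)])| = |{2, 3, 4}| = 3.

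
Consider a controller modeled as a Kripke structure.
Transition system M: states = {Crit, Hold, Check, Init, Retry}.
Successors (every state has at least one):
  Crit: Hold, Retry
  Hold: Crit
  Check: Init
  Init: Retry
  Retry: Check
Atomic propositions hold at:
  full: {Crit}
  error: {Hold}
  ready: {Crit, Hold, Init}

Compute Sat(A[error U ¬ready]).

Sat(¬ready) = {Check, Retry}
A[error U ¬ready]: least fixpoint, start Z0 = Sat(¬ready) = {Check, Retry}, add states in Sat(error) with every successor in Z. Already a fixed point.
Sat(A[error U ¬ready]) = {Check, Retry}

{Check, Retry}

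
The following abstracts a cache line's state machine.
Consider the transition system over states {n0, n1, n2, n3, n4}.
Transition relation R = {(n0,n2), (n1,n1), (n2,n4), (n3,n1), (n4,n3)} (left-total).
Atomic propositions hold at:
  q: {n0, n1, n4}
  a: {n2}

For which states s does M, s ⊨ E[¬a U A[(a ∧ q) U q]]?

Sat(¬a) = {n0, n1, n3, n4}
Sat(a ∧ q) = ∅
A[(a ∧ q) U q]: least fixpoint, start Z0 = Sat(q) = {n0, n1, n4}, add states in Sat(a ∧ q) with every successor in Z. Already a fixed point.
Sat(A[(a ∧ q) U q]) = {n0, n1, n4}
E[¬a U A[(a ∧ q) U q]]: least fixpoint, start Z0 = Sat(A[(a ∧ q) U q]) = {n0, n1, n4}, add states in Sat(¬a) with some successor in Z. Z1 = {n0, n1, n3, n4}; fixed.
Sat(E[¬a U A[(a ∧ q) U q]]) = {n0, n1, n3, n4}

{n0, n1, n3, n4}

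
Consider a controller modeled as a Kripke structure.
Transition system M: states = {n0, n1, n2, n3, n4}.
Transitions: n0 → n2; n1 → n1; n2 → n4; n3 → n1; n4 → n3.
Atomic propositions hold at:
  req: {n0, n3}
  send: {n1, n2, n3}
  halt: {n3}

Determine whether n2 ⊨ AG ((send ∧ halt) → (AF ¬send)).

No

Sat(send ∧ halt) = {n3}
Sat(¬send) = {n0, n4}
AF ¬send: least fixpoint, start Z0 = {n0, n4}, add states with every successor in Z. Z1 = {n0, n2, n4}; fixed.
Sat(AF ¬send) = {n0, n2, n4}
Sat((send ∧ halt) → (AF ¬send)) = {n0, n1, n2, n4}
AG ((send ∧ halt) → (AF ¬send)): greatest fixpoint, start Z0 = {n0, n1, n2, n4}, keep only states in Sat with every successor in Z. Z1 = {n0, n1, n2}; Z2 = {n0, n1}; Z3 = {n1}; fixed.
Sat(AG ((send ∧ halt) → (AF ¬send))) = {n1}
n2 ∉ Sat(AG ((send ∧ halt) → (AF ¬send))) = {n1}, so the formula does not hold at n2.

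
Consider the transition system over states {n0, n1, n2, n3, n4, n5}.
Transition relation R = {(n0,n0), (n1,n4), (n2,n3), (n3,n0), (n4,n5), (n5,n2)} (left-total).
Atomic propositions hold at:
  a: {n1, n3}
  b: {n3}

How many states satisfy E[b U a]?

E[b U a]: least fixpoint, start Z0 = Sat(a) = {n1, n3}, add states in Sat(b) with some successor in Z. Already a fixed point.
Sat(E[b U a]) = {n1, n3}
|Sat(E[b U a])| = |{n1, n3}| = 2.

2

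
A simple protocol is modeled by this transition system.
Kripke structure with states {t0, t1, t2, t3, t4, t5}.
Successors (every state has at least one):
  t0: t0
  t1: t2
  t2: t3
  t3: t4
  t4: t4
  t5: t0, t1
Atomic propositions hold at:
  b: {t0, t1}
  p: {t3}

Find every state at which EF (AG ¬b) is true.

{t1, t2, t3, t4, t5}

Sat(¬b) = {t2, t3, t4, t5}
AG ¬b: greatest fixpoint, start Z0 = {t2, t3, t4, t5}, keep only states in Sat with every successor in Z. Z1 = {t2, t3, t4}; fixed.
Sat(AG ¬b) = {t2, t3, t4}
EF (AG ¬b): least fixpoint, start Z0 = {t2, t3, t4}, add states with some successor in Z. Z1 = {t1, t2, t3, t4}; Z2 = {t1, t2, t3, t4, t5}; fixed.
Sat(EF (AG ¬b)) = {t1, t2, t3, t4, t5}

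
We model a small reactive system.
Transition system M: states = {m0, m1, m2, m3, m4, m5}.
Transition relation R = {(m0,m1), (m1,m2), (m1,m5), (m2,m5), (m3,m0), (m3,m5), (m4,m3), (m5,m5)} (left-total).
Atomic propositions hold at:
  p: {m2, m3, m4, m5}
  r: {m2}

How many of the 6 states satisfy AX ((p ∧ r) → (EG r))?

5

Sat(p ∧ r) = {m2}
EG r: greatest fixpoint, start Z0 = {m2}, keep only states in Sat with some successor in Z. Z1 = ∅; fixed.
Sat(EG r) = ∅
Sat((p ∧ r) → (EG r)) = {m0, m1, m3, m4, m5}
Sat(AX ((p ∧ r) → (EG r))) = {s : every successor in {m0, m1, m3, m4, m5}} = {m0, m2, m3, m4, m5}
|Sat(AX ((p ∧ r) → (EG r)))| = |{m0, m2, m3, m4, m5}| = 5.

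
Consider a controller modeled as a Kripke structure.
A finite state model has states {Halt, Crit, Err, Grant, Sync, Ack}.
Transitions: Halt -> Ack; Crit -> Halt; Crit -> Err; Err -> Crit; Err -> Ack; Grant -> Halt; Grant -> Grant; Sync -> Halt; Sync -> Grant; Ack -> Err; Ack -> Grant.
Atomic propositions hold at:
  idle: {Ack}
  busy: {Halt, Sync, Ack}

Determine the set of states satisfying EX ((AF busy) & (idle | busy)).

{Halt, Crit, Err, Grant, Sync}

AF busy: least fixpoint, start Z0 = {Halt, Sync, Ack}, add states with every successor in Z. Already a fixed point.
Sat(AF busy) = {Halt, Sync, Ack}
Sat(idle | busy) = {Halt, Sync, Ack}
Sat((AF busy) & (idle | busy)) = {Halt, Sync, Ack}
Sat(EX ((AF busy) & (idle | busy))) = {s : some successor in {Halt, Sync, Ack}} = {Halt, Crit, Err, Grant, Sync}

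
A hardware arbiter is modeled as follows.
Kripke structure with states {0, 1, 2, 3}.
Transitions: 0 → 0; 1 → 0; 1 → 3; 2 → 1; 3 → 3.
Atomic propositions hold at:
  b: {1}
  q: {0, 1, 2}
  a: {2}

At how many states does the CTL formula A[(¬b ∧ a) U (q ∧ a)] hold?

Sat(¬b) = {0, 2, 3}
Sat(¬b ∧ a) = {2}
Sat(q ∧ a) = {2}
A[(¬b ∧ a) U (q ∧ a)]: least fixpoint, start Z0 = Sat((q ∧ a)) = {2}, add states in Sat(¬b ∧ a) with every successor in Z. Already a fixed point.
Sat(A[(¬b ∧ a) U (q ∧ a)]) = {2}
|Sat(A[(¬b ∧ a) U (q ∧ a)])| = |{2}| = 1.

1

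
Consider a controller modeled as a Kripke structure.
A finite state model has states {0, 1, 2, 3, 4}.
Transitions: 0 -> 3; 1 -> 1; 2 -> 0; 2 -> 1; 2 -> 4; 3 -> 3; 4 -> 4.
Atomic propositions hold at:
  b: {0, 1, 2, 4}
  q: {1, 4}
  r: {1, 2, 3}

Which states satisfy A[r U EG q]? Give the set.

{1, 4}

EG q: greatest fixpoint, start Z0 = {1, 4}, keep only states in Sat with some successor in Z. Already a fixed point.
Sat(EG q) = {1, 4}
A[r U EG q]: least fixpoint, start Z0 = Sat(EG q) = {1, 4}, add states in Sat(r) with every successor in Z. Already a fixed point.
Sat(A[r U EG q]) = {1, 4}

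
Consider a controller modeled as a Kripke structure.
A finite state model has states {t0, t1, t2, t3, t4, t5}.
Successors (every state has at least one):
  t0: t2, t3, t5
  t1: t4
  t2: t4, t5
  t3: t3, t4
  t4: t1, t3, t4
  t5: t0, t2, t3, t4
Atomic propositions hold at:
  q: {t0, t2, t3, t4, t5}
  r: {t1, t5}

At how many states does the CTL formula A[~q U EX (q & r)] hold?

2

Sat(~q) = {t1}
Sat(q & r) = {t5}
Sat(EX (q & r)) = {s : some successor in {t5}} = {t0, t2}
A[~q U EX (q & r)]: least fixpoint, start Z0 = Sat(EX (q & r)) = {t0, t2}, add states in Sat(~q) with every successor in Z. Already a fixed point.
Sat(A[~q U EX (q & r)]) = {t0, t2}
|Sat(A[~q U EX (q & r)])| = |{t0, t2}| = 2.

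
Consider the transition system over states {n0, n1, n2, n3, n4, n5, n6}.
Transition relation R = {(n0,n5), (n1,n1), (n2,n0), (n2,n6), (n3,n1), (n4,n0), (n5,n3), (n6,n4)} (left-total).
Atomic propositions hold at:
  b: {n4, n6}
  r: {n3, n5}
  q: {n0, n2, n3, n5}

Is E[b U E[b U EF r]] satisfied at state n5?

EF r: least fixpoint, start Z0 = {n3, n5}, add states with some successor in Z. Z1 = {n0, n3, n5}; Z2 = {n0, n2, n3, n4, n5}; Z3 = {n0, n2, n3, n4, n5, n6}; fixed.
Sat(EF r) = {n0, n2, n3, n4, n5, n6}
E[b U EF r]: least fixpoint, start Z0 = Sat(EF r) = {n0, n2, n3, n4, n5, n6}, add states in Sat(b) with some successor in Z. Already a fixed point.
Sat(E[b U EF r]) = {n0, n2, n3, n4, n5, n6}
E[b U E[b U EF r]]: least fixpoint, start Z0 = Sat(E[b U EF r]) = {n0, n2, n3, n4, n5, n6}, add states in Sat(b) with some successor in Z. Already a fixed point.
Sat(E[b U E[b U EF r]]) = {n0, n2, n3, n4, n5, n6}
n5 ∈ Sat(E[b U E[b U EF r]]) = {n0, n2, n3, n4, n5, n6}, so the formula holds at n5.

Yes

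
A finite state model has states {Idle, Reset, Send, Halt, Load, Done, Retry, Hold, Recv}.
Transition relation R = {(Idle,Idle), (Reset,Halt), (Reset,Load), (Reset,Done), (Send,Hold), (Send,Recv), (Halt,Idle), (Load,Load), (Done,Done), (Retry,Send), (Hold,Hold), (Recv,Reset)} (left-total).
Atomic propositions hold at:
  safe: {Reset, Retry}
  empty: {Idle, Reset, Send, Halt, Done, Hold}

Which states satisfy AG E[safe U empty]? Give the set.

E[safe U empty]: least fixpoint, start Z0 = Sat(empty) = {Idle, Reset, Send, Halt, Done, Hold}, add states in Sat(safe) with some successor in Z. Z1 = {Idle, Reset, Send, Halt, Done, Retry, Hold}; fixed.
Sat(E[safe U empty]) = {Idle, Reset, Send, Halt, Done, Retry, Hold}
AG E[safe U empty]: greatest fixpoint, start Z0 = {Idle, Reset, Send, Halt, Done, Retry, Hold}, keep only states in Sat with every successor in Z. Z1 = {Idle, Halt, Done, Retry, Hold}; Z2 = {Idle, Halt, Done, Hold}; fixed.
Sat(AG E[safe U empty]) = {Idle, Halt, Done, Hold}

{Idle, Halt, Done, Hold}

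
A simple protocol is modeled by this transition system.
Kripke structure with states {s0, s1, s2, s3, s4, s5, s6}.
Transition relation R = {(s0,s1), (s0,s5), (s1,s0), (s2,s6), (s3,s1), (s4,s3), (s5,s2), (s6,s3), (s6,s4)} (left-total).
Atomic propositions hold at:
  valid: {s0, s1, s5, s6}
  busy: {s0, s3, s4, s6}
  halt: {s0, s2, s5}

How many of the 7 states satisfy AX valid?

Sat(AX valid) = {s : every successor in {s0, s1, s5, s6}} = {s0, s1, s2, s3}
|Sat(AX valid)| = |{s0, s1, s2, s3}| = 4.

4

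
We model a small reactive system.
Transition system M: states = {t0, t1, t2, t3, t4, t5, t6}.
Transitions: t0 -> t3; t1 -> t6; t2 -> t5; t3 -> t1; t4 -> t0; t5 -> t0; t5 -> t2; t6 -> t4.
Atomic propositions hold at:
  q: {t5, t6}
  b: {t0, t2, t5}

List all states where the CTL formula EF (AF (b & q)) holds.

{t2, t5}

Sat(b & q) = {t5}
AF (b & q): least fixpoint, start Z0 = {t5}, add states with every successor in Z. Z1 = {t2, t5}; fixed.
Sat(AF (b & q)) = {t2, t5}
EF (AF (b & q)): least fixpoint, start Z0 = {t2, t5}, add states with some successor in Z. Already a fixed point.
Sat(EF (AF (b & q))) = {t2, t5}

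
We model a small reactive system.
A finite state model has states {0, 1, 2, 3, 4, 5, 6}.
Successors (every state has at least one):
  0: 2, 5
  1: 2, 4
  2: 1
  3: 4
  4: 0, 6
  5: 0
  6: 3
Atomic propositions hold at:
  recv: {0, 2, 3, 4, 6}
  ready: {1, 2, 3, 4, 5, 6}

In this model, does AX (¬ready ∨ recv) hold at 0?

No

Sat(¬ready) = {0}
Sat(¬ready ∨ recv) = {0, 2, 3, 4, 6}
Sat(AX (¬ready ∨ recv)) = {s : every successor in {0, 2, 3, 4, 6}} = {1, 3, 4, 5, 6}
0 ∉ Sat(AX (¬ready ∨ recv)) = {1, 3, 4, 5, 6}, so the formula does not hold at 0.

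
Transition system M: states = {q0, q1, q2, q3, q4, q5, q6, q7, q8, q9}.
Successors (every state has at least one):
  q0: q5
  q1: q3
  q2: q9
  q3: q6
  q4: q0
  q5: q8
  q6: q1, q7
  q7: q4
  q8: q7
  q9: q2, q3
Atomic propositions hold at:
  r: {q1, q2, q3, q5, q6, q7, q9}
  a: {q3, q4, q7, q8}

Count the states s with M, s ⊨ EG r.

EG r: greatest fixpoint, start Z0 = {q1, q2, q3, q5, q6, q7, q9}, keep only states in Sat with some successor in Z. Z1 = {q1, q2, q3, q6, q9}; fixed.
Sat(EG r) = {q1, q2, q3, q6, q9}
|Sat(EG r)| = |{q1, q2, q3, q6, q9}| = 5.

5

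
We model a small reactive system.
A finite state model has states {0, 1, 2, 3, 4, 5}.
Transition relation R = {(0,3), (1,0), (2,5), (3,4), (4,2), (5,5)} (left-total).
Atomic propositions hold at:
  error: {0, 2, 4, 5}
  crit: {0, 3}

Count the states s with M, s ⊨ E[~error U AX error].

Sat(~error) = {1, 3}
Sat(AX error) = {s : every successor in {0, 2, 4, 5}} = {1, 2, 3, 4, 5}
E[~error U AX error]: least fixpoint, start Z0 = Sat(AX error) = {1, 2, 3, 4, 5}, add states in Sat(~error) with some successor in Z. Already a fixed point.
Sat(E[~error U AX error]) = {1, 2, 3, 4, 5}
|Sat(E[~error U AX error])| = |{1, 2, 3, 4, 5}| = 5.

5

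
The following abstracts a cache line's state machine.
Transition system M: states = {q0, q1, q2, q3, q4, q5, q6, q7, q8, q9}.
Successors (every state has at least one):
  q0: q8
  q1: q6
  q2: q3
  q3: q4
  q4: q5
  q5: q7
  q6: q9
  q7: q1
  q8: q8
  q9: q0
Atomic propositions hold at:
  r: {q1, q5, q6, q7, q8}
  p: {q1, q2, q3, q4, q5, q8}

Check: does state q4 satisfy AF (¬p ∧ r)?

Yes

Sat(¬p) = {q0, q6, q7, q9}
Sat(¬p ∧ r) = {q6, q7}
AF (¬p ∧ r): least fixpoint, start Z0 = {q6, q7}, add states with every successor in Z. Z1 = {q1, q5, q6, q7}; Z2 = {q1, q4, q5, q6, q7}; Z3 = {q1, q3, q4, q5, q6, q7}; Z4 = {q1, q2, q3, q4, q5, q6, q7}; fixed.
Sat(AF (¬p ∧ r)) = {q1, q2, q3, q4, q5, q6, q7}
q4 ∈ Sat(AF (¬p ∧ r)) = {q1, q2, q3, q4, q5, q6, q7}, so the formula holds at q4.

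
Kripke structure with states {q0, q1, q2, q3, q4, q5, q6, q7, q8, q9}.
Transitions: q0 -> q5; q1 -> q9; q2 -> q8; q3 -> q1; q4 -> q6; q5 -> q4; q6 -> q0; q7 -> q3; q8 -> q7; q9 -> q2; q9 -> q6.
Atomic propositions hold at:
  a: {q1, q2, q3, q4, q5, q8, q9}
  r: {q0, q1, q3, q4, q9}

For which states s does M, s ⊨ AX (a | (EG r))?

EG r: greatest fixpoint, start Z0 = {q0, q1, q3, q4, q9}, keep only states in Sat with some successor in Z. Z1 = {q1, q3}; Z2 = {q3}; Z3 = ∅; fixed.
Sat(EG r) = ∅
Sat(a | (EG r)) = {q1, q2, q3, q4, q5, q8, q9}
Sat(AX (a | (EG r))) = {s : every successor in {q1, q2, q3, q4, q5, q8, q9}} = {q0, q1, q2, q3, q5, q7}

{q0, q1, q2, q3, q5, q7}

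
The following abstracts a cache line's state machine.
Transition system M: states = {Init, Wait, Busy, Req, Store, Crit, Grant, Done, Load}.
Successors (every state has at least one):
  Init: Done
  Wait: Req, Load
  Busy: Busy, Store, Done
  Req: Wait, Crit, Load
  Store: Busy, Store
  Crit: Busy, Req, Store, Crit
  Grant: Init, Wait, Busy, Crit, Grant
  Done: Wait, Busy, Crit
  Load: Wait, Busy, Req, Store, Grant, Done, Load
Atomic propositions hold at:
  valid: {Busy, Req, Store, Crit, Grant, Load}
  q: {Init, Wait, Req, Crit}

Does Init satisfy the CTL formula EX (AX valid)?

Sat(AX valid) = {s : every successor in {Busy, Req, Store, Crit, Grant, Load}} = {Wait, Store, Crit}
Sat(EX (AX valid)) = {s : some successor in {Wait, Store, Crit}} = {Busy, Req, Store, Crit, Grant, Done, Load}
Init ∉ Sat(EX (AX valid)) = {Busy, Req, Store, Crit, Grant, Done, Load}, so the formula does not hold at Init.

No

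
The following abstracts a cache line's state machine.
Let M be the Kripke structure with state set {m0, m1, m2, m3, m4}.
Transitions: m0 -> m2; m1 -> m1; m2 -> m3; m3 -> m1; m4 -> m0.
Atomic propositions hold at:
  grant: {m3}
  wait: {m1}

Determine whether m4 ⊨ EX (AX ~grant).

Sat(~grant) = {m0, m1, m2, m4}
Sat(AX ~grant) = {s : every successor in {m0, m1, m2, m4}} = {m0, m1, m3, m4}
Sat(EX (AX ~grant)) = {s : some successor in {m0, m1, m3, m4}} = {m1, m2, m3, m4}
m4 ∈ Sat(EX (AX ~grant)) = {m1, m2, m3, m4}, so the formula holds at m4.

Yes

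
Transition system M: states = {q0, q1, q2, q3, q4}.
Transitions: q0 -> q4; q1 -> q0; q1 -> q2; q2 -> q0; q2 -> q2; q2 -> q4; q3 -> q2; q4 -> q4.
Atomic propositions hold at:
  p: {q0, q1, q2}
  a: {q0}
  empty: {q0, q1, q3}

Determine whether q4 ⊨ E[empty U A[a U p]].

A[a U p]: least fixpoint, start Z0 = Sat(p) = {q0, q1, q2}, add states in Sat(a) with every successor in Z. Already a fixed point.
Sat(A[a U p]) = {q0, q1, q2}
E[empty U A[a U p]]: least fixpoint, start Z0 = Sat(A[a U p]) = {q0, q1, q2}, add states in Sat(empty) with some successor in Z. Z1 = {q0, q1, q2, q3}; fixed.
Sat(E[empty U A[a U p]]) = {q0, q1, q2, q3}
q4 ∉ Sat(E[empty U A[a U p]]) = {q0, q1, q2, q3}, so the formula does not hold at q4.

No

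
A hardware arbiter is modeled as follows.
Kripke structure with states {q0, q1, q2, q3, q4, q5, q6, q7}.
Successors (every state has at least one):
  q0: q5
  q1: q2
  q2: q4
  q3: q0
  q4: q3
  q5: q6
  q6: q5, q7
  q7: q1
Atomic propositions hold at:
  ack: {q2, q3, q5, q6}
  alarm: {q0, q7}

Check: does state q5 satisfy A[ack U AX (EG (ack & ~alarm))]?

Yes

Sat(~alarm) = {q1, q2, q3, q4, q5, q6}
Sat(ack & ~alarm) = {q2, q3, q5, q6}
EG (ack & ~alarm): greatest fixpoint, start Z0 = {q2, q3, q5, q6}, keep only states in Sat with some successor in Z. Z1 = {q5, q6}; fixed.
Sat(EG (ack & ~alarm)) = {q5, q6}
Sat(AX (EG (ack & ~alarm))) = {s : every successor in {q5, q6}} = {q0, q5}
A[ack U AX (EG (ack & ~alarm))]: least fixpoint, start Z0 = Sat(AX (EG (ack & ~alarm))) = {q0, q5}, add states in Sat(ack) with every successor in Z. Z1 = {q0, q3, q5}; fixed.
Sat(A[ack U AX (EG (ack & ~alarm))]) = {q0, q3, q5}
q5 ∈ Sat(A[ack U AX (EG (ack & ~alarm))]) = {q0, q3, q5}, so the formula holds at q5.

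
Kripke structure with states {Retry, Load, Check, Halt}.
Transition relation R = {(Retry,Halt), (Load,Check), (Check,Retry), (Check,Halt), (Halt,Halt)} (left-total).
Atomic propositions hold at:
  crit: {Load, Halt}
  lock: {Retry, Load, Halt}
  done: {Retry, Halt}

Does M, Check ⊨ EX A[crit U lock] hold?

A[crit U lock]: least fixpoint, start Z0 = Sat(lock) = {Retry, Load, Halt}, add states in Sat(crit) with every successor in Z. Already a fixed point.
Sat(A[crit U lock]) = {Retry, Load, Halt}
Sat(EX A[crit U lock]) = {s : some successor in {Retry, Load, Halt}} = {Retry, Check, Halt}
Check ∈ Sat(EX A[crit U lock]) = {Retry, Check, Halt}, so the formula holds at Check.

Yes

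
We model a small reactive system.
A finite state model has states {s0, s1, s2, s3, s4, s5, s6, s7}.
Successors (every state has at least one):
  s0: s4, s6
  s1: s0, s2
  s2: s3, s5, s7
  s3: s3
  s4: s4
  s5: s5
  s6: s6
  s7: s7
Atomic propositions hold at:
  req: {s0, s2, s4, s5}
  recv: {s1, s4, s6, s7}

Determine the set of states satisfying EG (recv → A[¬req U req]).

{s0, s1, s2, s3, s4, s5}

Sat(¬req) = {s1, s3, s6, s7}
A[¬req U req]: least fixpoint, start Z0 = Sat(req) = {s0, s2, s4, s5}, add states in Sat(¬req) with every successor in Z. Z1 = {s0, s1, s2, s4, s5}; fixed.
Sat(A[¬req U req]) = {s0, s1, s2, s4, s5}
Sat(recv → A[¬req U req]) = {s0, s1, s2, s3, s4, s5}
EG (recv → A[¬req U req]): greatest fixpoint, start Z0 = {s0, s1, s2, s3, s4, s5}, keep only states in Sat with some successor in Z. Already a fixed point.
Sat(EG (recv → A[¬req U req])) = {s0, s1, s2, s3, s4, s5}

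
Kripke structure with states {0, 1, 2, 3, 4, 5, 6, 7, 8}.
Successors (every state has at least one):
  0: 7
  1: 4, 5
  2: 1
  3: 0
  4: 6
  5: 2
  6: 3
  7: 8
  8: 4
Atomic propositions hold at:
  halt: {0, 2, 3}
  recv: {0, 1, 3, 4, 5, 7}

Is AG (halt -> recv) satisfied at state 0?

Yes

Sat(halt -> recv) = {0, 1, 3, 4, 5, 6, 7, 8}
AG (halt -> recv): greatest fixpoint, start Z0 = {0, 1, 3, 4, 5, 6, 7, 8}, keep only states in Sat with every successor in Z. Z1 = {0, 1, 3, 4, 6, 7, 8}; Z2 = {0, 3, 4, 6, 7, 8}; fixed.
Sat(AG (halt -> recv)) = {0, 3, 4, 6, 7, 8}
0 ∈ Sat(AG (halt -> recv)) = {0, 3, 4, 6, 7, 8}, so the formula holds at 0.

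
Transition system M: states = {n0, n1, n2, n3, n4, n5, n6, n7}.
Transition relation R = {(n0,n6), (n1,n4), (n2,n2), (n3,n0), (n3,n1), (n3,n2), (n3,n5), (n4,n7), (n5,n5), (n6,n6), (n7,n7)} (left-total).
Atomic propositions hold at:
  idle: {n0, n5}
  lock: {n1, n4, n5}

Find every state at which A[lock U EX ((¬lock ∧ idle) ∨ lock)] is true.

{n1, n3, n5}

Sat(¬lock) = {n0, n2, n3, n6, n7}
Sat(¬lock ∧ idle) = {n0}
Sat((¬lock ∧ idle) ∨ lock) = {n0, n1, n4, n5}
Sat(EX ((¬lock ∧ idle) ∨ lock)) = {s : some successor in {n0, n1, n4, n5}} = {n1, n3, n5}
A[lock U EX ((¬lock ∧ idle) ∨ lock)]: least fixpoint, start Z0 = Sat(EX ((¬lock ∧ idle) ∨ lock)) = {n1, n3, n5}, add states in Sat(lock) with every successor in Z. Already a fixed point.
Sat(A[lock U EX ((¬lock ∧ idle) ∨ lock)]) = {n1, n3, n5}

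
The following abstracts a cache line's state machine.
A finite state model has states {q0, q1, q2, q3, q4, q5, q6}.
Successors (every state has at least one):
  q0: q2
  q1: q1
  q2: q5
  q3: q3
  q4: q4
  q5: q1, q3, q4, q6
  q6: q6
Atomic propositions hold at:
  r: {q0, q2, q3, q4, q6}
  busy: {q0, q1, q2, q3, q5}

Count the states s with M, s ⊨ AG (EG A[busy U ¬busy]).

2

Sat(¬busy) = {q4, q6}
A[busy U ¬busy]: least fixpoint, start Z0 = Sat(¬busy) = {q4, q6}, add states in Sat(busy) with every successor in Z. Already a fixed point.
Sat(A[busy U ¬busy]) = {q4, q6}
EG A[busy U ¬busy]: greatest fixpoint, start Z0 = {q4, q6}, keep only states in Sat with some successor in Z. Already a fixed point.
Sat(EG A[busy U ¬busy]) = {q4, q6}
AG (EG A[busy U ¬busy]): greatest fixpoint, start Z0 = {q4, q6}, keep only states in Sat with every successor in Z. Already a fixed point.
Sat(AG (EG A[busy U ¬busy])) = {q4, q6}
|Sat(AG (EG A[busy U ¬busy]))| = |{q4, q6}| = 2.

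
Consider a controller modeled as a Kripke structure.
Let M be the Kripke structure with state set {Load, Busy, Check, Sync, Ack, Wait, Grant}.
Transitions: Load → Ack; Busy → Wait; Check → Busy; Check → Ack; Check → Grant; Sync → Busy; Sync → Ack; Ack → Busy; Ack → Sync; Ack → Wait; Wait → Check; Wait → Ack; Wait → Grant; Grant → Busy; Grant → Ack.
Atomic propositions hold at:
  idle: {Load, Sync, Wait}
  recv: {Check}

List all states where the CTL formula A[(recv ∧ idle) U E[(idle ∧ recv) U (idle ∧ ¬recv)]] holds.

Sat(recv ∧ idle) = ∅
Sat(idle ∧ recv) = ∅
Sat(¬recv) = {Load, Busy, Sync, Ack, Wait, Grant}
Sat(idle ∧ ¬recv) = {Load, Sync, Wait}
E[(idle ∧ recv) U (idle ∧ ¬recv)]: least fixpoint, start Z0 = Sat((idle ∧ ¬recv)) = {Load, Sync, Wait}, add states in Sat(idle ∧ recv) with some successor in Z. Already a fixed point.
Sat(E[(idle ∧ recv) U (idle ∧ ¬recv)]) = {Load, Sync, Wait}
A[(recv ∧ idle) U E[(idle ∧ recv) U (idle ∧ ¬recv)]]: least fixpoint, start Z0 = Sat(E[(idle ∧ recv) U (idle ∧ ¬recv)]) = {Load, Sync, Wait}, add states in Sat(recv ∧ idle) with every successor in Z. Already a fixed point.
Sat(A[(recv ∧ idle) U E[(idle ∧ recv) U (idle ∧ ¬recv)]]) = {Load, Sync, Wait}

{Load, Sync, Wait}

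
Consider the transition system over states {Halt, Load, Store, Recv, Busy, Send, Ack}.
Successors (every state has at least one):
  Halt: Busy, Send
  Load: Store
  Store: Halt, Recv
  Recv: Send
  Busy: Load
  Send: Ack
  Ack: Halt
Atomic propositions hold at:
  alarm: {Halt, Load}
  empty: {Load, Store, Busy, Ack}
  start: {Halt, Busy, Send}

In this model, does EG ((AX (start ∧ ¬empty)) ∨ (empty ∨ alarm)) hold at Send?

Sat(¬empty) = {Halt, Recv, Send}
Sat(start ∧ ¬empty) = {Halt, Send}
Sat(AX (start ∧ ¬empty)) = {s : every successor in {Halt, Send}} = {Recv, Ack}
Sat(empty ∨ alarm) = {Halt, Load, Store, Busy, Ack}
Sat((AX (start ∧ ¬empty)) ∨ (empty ∨ alarm)) = {Halt, Load, Store, Recv, Busy, Ack}
EG ((AX (start ∧ ¬empty)) ∨ (empty ∨ alarm)): greatest fixpoint, start Z0 = {Halt, Load, Store, Recv, Busy, Ack}, keep only states in Sat with some successor in Z. Z1 = {Halt, Load, Store, Busy, Ack}; fixed.
Sat(EG ((AX (start ∧ ¬empty)) ∨ (empty ∨ alarm))) = {Halt, Load, Store, Busy, Ack}
Send ∉ Sat(EG ((AX (start ∧ ¬empty)) ∨ (empty ∨ alarm))) = {Halt, Load, Store, Busy, Ack}, so the formula does not hold at Send.

No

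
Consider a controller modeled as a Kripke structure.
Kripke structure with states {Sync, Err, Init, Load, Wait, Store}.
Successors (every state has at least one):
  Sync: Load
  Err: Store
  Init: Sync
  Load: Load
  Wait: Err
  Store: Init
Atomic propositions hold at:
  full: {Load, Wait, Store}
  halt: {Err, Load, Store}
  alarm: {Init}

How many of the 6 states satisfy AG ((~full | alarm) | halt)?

5

Sat(~full) = {Sync, Err, Init}
Sat(~full | alarm) = {Sync, Err, Init}
Sat((~full | alarm) | halt) = {Sync, Err, Init, Load, Store}
AG ((~full | alarm) | halt): greatest fixpoint, start Z0 = {Sync, Err, Init, Load, Store}, keep only states in Sat with every successor in Z. Already a fixed point.
Sat(AG ((~full | alarm) | halt)) = {Sync, Err, Init, Load, Store}
|Sat(AG ((~full | alarm) | halt))| = |{Sync, Err, Init, Load, Store}| = 5.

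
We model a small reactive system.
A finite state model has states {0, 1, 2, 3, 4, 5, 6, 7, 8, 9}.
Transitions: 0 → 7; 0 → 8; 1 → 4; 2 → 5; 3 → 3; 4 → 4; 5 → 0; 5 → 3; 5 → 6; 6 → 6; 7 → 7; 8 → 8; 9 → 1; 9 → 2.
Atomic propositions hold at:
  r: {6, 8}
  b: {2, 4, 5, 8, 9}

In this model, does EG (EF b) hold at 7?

EF b: least fixpoint, start Z0 = {2, 4, 5, 8, 9}, add states with some successor in Z. Z1 = {0, 1, 2, 4, 5, 8, 9}; fixed.
Sat(EF b) = {0, 1, 2, 4, 5, 8, 9}
EG (EF b): greatest fixpoint, start Z0 = {0, 1, 2, 4, 5, 8, 9}, keep only states in Sat with some successor in Z. Already a fixed point.
Sat(EG (EF b)) = {0, 1, 2, 4, 5, 8, 9}
7 ∉ Sat(EG (EF b)) = {0, 1, 2, 4, 5, 8, 9}, so the formula does not hold at 7.

No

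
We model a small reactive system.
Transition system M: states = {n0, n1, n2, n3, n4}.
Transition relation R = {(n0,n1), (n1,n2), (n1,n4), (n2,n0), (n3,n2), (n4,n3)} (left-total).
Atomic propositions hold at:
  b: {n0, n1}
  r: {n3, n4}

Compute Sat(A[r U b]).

{n0, n1}

A[r U b]: least fixpoint, start Z0 = Sat(b) = {n0, n1}, add states in Sat(r) with every successor in Z. Already a fixed point.
Sat(A[r U b]) = {n0, n1}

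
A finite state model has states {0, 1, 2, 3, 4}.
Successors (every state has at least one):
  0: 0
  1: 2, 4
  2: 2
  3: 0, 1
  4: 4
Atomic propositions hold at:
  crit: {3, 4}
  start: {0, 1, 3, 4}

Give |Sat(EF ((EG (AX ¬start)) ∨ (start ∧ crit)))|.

Sat(¬start) = {2}
Sat(AX ¬start) = {s : every successor in {2}} = {2}
EG (AX ¬start): greatest fixpoint, start Z0 = {2}, keep only states in Sat with some successor in Z. Already a fixed point.
Sat(EG (AX ¬start)) = {2}
Sat(start ∧ crit) = {3, 4}
Sat((EG (AX ¬start)) ∨ (start ∧ crit)) = {2, 3, 4}
EF ((EG (AX ¬start)) ∨ (start ∧ crit)): least fixpoint, start Z0 = {2, 3, 4}, add states with some successor in Z. Z1 = {1, 2, 3, 4}; fixed.
Sat(EF ((EG (AX ¬start)) ∨ (start ∧ crit))) = {1, 2, 3, 4}
|Sat(EF ((EG (AX ¬start)) ∨ (start ∧ crit)))| = |{1, 2, 3, 4}| = 4.

4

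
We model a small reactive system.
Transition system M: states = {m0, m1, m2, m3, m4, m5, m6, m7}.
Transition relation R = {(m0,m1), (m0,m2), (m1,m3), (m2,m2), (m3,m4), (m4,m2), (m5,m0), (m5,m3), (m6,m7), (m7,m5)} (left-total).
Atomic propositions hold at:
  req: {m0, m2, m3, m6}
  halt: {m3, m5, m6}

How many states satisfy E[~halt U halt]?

6

Sat(~halt) = {m0, m1, m2, m4, m7}
E[~halt U halt]: least fixpoint, start Z0 = Sat(halt) = {m3, m5, m6}, add states in Sat(~halt) with some successor in Z. Z1 = {m1, m3, m5, m6, m7}; Z2 = {m0, m1, m3, m5, m6, m7}; fixed.
Sat(E[~halt U halt]) = {m0, m1, m3, m5, m6, m7}
|Sat(E[~halt U halt])| = |{m0, m1, m3, m5, m6, m7}| = 6.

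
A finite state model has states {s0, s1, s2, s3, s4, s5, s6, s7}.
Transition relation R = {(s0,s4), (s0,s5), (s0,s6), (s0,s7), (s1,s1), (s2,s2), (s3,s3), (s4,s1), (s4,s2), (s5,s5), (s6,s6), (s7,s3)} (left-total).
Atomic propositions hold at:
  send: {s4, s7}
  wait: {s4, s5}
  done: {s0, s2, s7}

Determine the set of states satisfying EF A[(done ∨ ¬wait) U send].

{s0, s4, s7}

Sat(¬wait) = {s0, s1, s2, s3, s6, s7}
Sat(done ∨ ¬wait) = {s0, s1, s2, s3, s6, s7}
A[(done ∨ ¬wait) U send]: least fixpoint, start Z0 = Sat(send) = {s4, s7}, add states in Sat(done ∨ ¬wait) with every successor in Z. Already a fixed point.
Sat(A[(done ∨ ¬wait) U send]) = {s4, s7}
EF A[(done ∨ ¬wait) U send]: least fixpoint, start Z0 = {s4, s7}, add states with some successor in Z. Z1 = {s0, s4, s7}; fixed.
Sat(EF A[(done ∨ ¬wait) U send]) = {s0, s4, s7}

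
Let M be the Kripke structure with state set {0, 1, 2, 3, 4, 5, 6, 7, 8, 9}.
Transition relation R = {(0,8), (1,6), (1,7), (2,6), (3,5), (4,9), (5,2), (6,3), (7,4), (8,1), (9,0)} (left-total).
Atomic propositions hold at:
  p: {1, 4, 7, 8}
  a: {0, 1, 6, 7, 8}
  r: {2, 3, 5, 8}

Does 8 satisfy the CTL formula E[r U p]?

Yes

E[r U p]: least fixpoint, start Z0 = Sat(p) = {1, 4, 7, 8}, add states in Sat(r) with some successor in Z. Already a fixed point.
Sat(E[r U p]) = {1, 4, 7, 8}
8 ∈ Sat(E[r U p]) = {1, 4, 7, 8}, so the formula holds at 8.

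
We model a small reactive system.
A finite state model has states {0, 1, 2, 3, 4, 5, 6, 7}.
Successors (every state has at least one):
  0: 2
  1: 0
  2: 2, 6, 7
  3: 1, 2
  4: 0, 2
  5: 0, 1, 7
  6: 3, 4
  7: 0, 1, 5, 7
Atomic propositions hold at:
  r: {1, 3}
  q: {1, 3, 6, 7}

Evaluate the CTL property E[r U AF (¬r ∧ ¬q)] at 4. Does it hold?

Sat(¬r) = {0, 2, 4, 5, 6, 7}
Sat(¬q) = {0, 2, 4, 5}
Sat(¬r ∧ ¬q) = {0, 2, 4, 5}
AF (¬r ∧ ¬q): least fixpoint, start Z0 = {0, 2, 4, 5}, add states with every successor in Z. Z1 = {0, 1, 2, 4, 5}; Z2 = {0, 1, 2, 3, 4, 5}; Z3 = {0, 1, 2, 3, 4, 5, 6}; fixed.
Sat(AF (¬r ∧ ¬q)) = {0, 1, 2, 3, 4, 5, 6}
E[r U AF (¬r ∧ ¬q)]: least fixpoint, start Z0 = Sat(AF (¬r ∧ ¬q)) = {0, 1, 2, 3, 4, 5, 6}, add states in Sat(r) with some successor in Z. Already a fixed point.
Sat(E[r U AF (¬r ∧ ¬q)]) = {0, 1, 2, 3, 4, 5, 6}
4 ∈ Sat(E[r U AF (¬r ∧ ¬q)]) = {0, 1, 2, 3, 4, 5, 6}, so the formula holds at 4.

Yes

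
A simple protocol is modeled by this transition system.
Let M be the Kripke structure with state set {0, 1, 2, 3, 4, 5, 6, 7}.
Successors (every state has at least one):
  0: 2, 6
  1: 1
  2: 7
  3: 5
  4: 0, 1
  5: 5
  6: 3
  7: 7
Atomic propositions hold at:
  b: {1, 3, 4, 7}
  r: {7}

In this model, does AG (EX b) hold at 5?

Sat(EX b) = {s : some successor in {1, 3, 4, 7}} = {1, 2, 4, 6, 7}
AG (EX b): greatest fixpoint, start Z0 = {1, 2, 4, 6, 7}, keep only states in Sat with every successor in Z. Z1 = {1, 2, 7}; fixed.
Sat(AG (EX b)) = {1, 2, 7}
5 ∉ Sat(AG (EX b)) = {1, 2, 7}, so the formula does not hold at 5.

No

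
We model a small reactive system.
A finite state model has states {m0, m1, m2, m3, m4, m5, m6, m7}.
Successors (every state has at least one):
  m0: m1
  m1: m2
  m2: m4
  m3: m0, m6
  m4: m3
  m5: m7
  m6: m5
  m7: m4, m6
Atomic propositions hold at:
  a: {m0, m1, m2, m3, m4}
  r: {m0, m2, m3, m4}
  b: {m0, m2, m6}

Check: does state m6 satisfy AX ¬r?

Yes

Sat(¬r) = {m1, m5, m6, m7}
Sat(AX ¬r) = {s : every successor in {m1, m5, m6, m7}} = {m0, m5, m6}
m6 ∈ Sat(AX ¬r) = {m0, m5, m6}, so the formula holds at m6.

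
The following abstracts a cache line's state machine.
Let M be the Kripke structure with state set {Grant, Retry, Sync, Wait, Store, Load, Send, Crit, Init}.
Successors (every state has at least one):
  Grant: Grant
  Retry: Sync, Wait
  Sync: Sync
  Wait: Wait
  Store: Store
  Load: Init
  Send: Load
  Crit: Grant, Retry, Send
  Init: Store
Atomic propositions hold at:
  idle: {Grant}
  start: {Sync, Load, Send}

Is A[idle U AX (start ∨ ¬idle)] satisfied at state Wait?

Sat(¬idle) = {Retry, Sync, Wait, Store, Load, Send, Crit, Init}
Sat(start ∨ ¬idle) = {Retry, Sync, Wait, Store, Load, Send, Crit, Init}
Sat(AX (start ∨ ¬idle)) = {s : every successor in {Retry, Sync, Wait, Store, Load, Send, Crit, Init}} = {Retry, Sync, Wait, Store, Load, Send, Init}
A[idle U AX (start ∨ ¬idle)]: least fixpoint, start Z0 = Sat(AX (start ∨ ¬idle)) = {Retry, Sync, Wait, Store, Load, Send, Init}, add states in Sat(idle) with every successor in Z. Already a fixed point.
Sat(A[idle U AX (start ∨ ¬idle)]) = {Retry, Sync, Wait, Store, Load, Send, Init}
Wait ∈ Sat(A[idle U AX (start ∨ ¬idle)]) = {Retry, Sync, Wait, Store, Load, Send, Init}, so the formula holds at Wait.

Yes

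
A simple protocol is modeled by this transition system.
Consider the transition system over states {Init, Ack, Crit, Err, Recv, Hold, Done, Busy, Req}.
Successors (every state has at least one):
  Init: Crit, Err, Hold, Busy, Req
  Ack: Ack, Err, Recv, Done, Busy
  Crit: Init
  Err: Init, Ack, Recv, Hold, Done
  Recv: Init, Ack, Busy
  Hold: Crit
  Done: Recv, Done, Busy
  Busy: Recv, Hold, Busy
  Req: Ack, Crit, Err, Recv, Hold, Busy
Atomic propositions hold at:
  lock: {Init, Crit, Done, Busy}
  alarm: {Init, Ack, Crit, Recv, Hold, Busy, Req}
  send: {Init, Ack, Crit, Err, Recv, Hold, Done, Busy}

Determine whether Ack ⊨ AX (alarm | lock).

Sat(alarm | lock) = {Init, Ack, Crit, Recv, Hold, Done, Busy, Req}
Sat(AX (alarm | lock)) = {s : every successor in {Init, Ack, Crit, Recv, Hold, Done, Busy, Req}} = {Crit, Err, Recv, Hold, Done, Busy}
Ack ∉ Sat(AX (alarm | lock)) = {Crit, Err, Recv, Hold, Done, Busy}, so the formula does not hold at Ack.

No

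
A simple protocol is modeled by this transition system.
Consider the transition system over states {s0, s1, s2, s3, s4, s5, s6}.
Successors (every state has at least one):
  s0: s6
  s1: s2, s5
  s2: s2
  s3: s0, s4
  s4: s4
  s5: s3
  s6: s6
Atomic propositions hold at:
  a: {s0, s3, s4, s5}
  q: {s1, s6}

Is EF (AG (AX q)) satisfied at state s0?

Yes

Sat(AX q) = {s : every successor in {s1, s6}} = {s0, s6}
AG (AX q): greatest fixpoint, start Z0 = {s0, s6}, keep only states in Sat with every successor in Z. Already a fixed point.
Sat(AG (AX q)) = {s0, s6}
EF (AG (AX q)): least fixpoint, start Z0 = {s0, s6}, add states with some successor in Z. Z1 = {s0, s3, s6}; Z2 = {s0, s3, s5, s6}; Z3 = {s0, s1, s3, s5, s6}; fixed.
Sat(EF (AG (AX q))) = {s0, s1, s3, s5, s6}
s0 ∈ Sat(EF (AG (AX q))) = {s0, s1, s3, s5, s6}, so the formula holds at s0.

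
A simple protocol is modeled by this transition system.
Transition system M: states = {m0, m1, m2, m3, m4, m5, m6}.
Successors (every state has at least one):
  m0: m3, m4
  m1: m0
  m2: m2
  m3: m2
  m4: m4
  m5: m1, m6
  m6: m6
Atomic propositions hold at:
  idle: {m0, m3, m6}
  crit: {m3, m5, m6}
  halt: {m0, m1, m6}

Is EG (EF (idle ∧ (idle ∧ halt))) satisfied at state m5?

Yes

Sat(idle ∧ halt) = {m0, m6}
Sat(idle ∧ (idle ∧ halt)) = {m0, m6}
EF (idle ∧ (idle ∧ halt)): least fixpoint, start Z0 = {m0, m6}, add states with some successor in Z. Z1 = {m0, m1, m5, m6}; fixed.
Sat(EF (idle ∧ (idle ∧ halt))) = {m0, m1, m5, m6}
EG (EF (idle ∧ (idle ∧ halt))): greatest fixpoint, start Z0 = {m0, m1, m5, m6}, keep only states in Sat with some successor in Z. Z1 = {m1, m5, m6}; Z2 = {m5, m6}; fixed.
Sat(EG (EF (idle ∧ (idle ∧ halt)))) = {m5, m6}
m5 ∈ Sat(EG (EF (idle ∧ (idle ∧ halt)))) = {m5, m6}, so the formula holds at m5.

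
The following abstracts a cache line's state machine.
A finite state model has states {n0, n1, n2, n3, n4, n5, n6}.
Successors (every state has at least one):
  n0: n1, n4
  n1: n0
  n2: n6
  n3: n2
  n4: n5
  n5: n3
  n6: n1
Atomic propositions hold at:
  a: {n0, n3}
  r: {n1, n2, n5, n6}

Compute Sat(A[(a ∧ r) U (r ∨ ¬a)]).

{n1, n2, n4, n5, n6}

Sat(a ∧ r) = ∅
Sat(¬a) = {n1, n2, n4, n5, n6}
Sat(r ∨ ¬a) = {n1, n2, n4, n5, n6}
A[(a ∧ r) U (r ∨ ¬a)]: least fixpoint, start Z0 = Sat((r ∨ ¬a)) = {n1, n2, n4, n5, n6}, add states in Sat(a ∧ r) with every successor in Z. Already a fixed point.
Sat(A[(a ∧ r) U (r ∨ ¬a)]) = {n1, n2, n4, n5, n6}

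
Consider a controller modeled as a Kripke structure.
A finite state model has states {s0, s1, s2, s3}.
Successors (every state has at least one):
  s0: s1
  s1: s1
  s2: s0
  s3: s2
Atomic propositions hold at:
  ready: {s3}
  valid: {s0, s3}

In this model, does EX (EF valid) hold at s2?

EF valid: least fixpoint, start Z0 = {s0, s3}, add states with some successor in Z. Z1 = {s0, s2, s3}; fixed.
Sat(EF valid) = {s0, s2, s3}
Sat(EX (EF valid)) = {s : some successor in {s0, s2, s3}} = {s2, s3}
s2 ∈ Sat(EX (EF valid)) = {s2, s3}, so the formula holds at s2.

Yes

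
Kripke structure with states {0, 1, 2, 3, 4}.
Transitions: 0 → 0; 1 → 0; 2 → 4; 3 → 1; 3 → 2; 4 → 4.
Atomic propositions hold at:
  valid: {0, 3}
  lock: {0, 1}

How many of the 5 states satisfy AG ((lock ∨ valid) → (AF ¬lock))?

Sat(lock ∨ valid) = {0, 1, 3}
Sat(¬lock) = {2, 3, 4}
AF ¬lock: least fixpoint, start Z0 = {2, 3, 4}, add states with every successor in Z. Already a fixed point.
Sat(AF ¬lock) = {2, 3, 4}
Sat((lock ∨ valid) → (AF ¬lock)) = {2, 3, 4}
AG ((lock ∨ valid) → (AF ¬lock)): greatest fixpoint, start Z0 = {2, 3, 4}, keep only states in Sat with every successor in Z. Z1 = {2, 4}; fixed.
Sat(AG ((lock ∨ valid) → (AF ¬lock))) = {2, 4}
|Sat(AG ((lock ∨ valid) → (AF ¬lock)))| = |{2, 4}| = 2.

2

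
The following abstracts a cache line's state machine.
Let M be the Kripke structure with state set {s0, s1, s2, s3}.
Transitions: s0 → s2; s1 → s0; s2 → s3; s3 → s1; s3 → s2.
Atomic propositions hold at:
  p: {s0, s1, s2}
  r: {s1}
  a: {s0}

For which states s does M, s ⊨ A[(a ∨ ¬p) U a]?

{s0}

Sat(¬p) = {s3}
Sat(a ∨ ¬p) = {s0, s3}
A[(a ∨ ¬p) U a]: least fixpoint, start Z0 = Sat(a) = {s0}, add states in Sat(a ∨ ¬p) with every successor in Z. Already a fixed point.
Sat(A[(a ∨ ¬p) U a]) = {s0}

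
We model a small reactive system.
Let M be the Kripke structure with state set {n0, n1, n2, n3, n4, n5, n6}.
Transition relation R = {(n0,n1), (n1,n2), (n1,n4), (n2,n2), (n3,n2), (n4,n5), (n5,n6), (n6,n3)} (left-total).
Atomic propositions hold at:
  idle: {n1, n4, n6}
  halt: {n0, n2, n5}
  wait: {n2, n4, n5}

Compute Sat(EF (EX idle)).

Sat(EX idle) = {s : some successor in {n1, n4, n6}} = {n0, n1, n5}
EF (EX idle): least fixpoint, start Z0 = {n0, n1, n5}, add states with some successor in Z. Z1 = {n0, n1, n4, n5}; fixed.
Sat(EF (EX idle)) = {n0, n1, n4, n5}

{n0, n1, n4, n5}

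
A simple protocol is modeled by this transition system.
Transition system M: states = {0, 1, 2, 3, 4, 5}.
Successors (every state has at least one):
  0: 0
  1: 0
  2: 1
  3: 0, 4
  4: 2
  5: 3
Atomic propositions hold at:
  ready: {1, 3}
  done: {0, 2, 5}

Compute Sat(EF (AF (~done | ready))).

{1, 2, 3, 4, 5}

Sat(~done) = {1, 3, 4}
Sat(~done | ready) = {1, 3, 4}
AF (~done | ready): least fixpoint, start Z0 = {1, 3, 4}, add states with every successor in Z. Z1 = {1, 2, 3, 4, 5}; fixed.
Sat(AF (~done | ready)) = {1, 2, 3, 4, 5}
EF (AF (~done | ready)): least fixpoint, start Z0 = {1, 2, 3, 4, 5}, add states with some successor in Z. Already a fixed point.
Sat(EF (AF (~done | ready))) = {1, 2, 3, 4, 5}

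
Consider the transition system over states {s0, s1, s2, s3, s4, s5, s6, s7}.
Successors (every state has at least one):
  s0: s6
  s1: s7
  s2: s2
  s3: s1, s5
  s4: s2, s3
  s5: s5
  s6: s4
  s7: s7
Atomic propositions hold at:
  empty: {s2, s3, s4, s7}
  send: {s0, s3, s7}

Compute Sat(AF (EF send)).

{s0, s1, s3, s4, s6, s7}

EF send: least fixpoint, start Z0 = {s0, s3, s7}, add states with some successor in Z. Z1 = {s0, s1, s3, s4, s7}; Z2 = {s0, s1, s3, s4, s6, s7}; fixed.
Sat(EF send) = {s0, s1, s3, s4, s6, s7}
AF (EF send): least fixpoint, start Z0 = {s0, s1, s3, s4, s6, s7}, add states with every successor in Z. Already a fixed point.
Sat(AF (EF send)) = {s0, s1, s3, s4, s6, s7}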